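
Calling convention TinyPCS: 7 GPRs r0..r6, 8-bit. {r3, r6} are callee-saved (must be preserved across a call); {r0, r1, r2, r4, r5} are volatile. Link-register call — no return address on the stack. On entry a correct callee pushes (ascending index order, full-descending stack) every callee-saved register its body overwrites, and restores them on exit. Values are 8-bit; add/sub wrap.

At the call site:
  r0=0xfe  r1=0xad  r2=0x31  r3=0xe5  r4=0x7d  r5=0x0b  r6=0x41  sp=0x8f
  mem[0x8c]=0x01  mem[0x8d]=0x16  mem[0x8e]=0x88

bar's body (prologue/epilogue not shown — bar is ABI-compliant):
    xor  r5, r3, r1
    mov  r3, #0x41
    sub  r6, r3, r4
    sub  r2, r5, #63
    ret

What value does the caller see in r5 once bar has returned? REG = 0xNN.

prologue: push r3 → mem[0x8e]=0xe5, sp=0x8e
prologue: push r6 → mem[0x8d]=0x41, sp=0x8d
body[0] xor  r5, r3, r1 → r5=0x48
body[1] mov  r3, #0x41 → r3=0x41
body[2] sub  r6, r3, r4 → r6=0xc4
body[3] sub  r2, r5, #63 → r2=0x09
epilogue: pop r6=0x41, sp=0x8e
epilogue: pop r3=0xe5, sp=0x8f
r5 is caller-saved → body value

REG = 0x48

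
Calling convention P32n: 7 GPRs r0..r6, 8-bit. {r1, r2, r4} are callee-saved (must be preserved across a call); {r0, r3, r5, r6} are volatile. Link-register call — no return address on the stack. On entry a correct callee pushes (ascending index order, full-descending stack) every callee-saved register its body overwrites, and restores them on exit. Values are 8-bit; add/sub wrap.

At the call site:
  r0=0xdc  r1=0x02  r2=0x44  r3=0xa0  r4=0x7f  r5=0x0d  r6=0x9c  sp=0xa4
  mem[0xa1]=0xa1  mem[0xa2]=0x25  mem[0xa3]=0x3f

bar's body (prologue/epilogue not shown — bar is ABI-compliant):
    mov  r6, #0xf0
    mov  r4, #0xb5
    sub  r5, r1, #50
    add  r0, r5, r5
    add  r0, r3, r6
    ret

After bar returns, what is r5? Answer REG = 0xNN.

REG = 0xd0

prologue: push r4 → mem[0xa3]=0x7f, sp=0xa3
body[0] mov  r6, #0xf0 → r6=0xf0
body[1] mov  r4, #0xb5 → r4=0xb5
body[2] sub  r5, r1, #50 → r5=0xd0
body[3] add  r0, r5, r5 → r0=0xa0
body[4] add  r0, r3, r6 → r0=0x90
epilogue: pop r4=0x7f, sp=0xa4
r5 is caller-saved → body value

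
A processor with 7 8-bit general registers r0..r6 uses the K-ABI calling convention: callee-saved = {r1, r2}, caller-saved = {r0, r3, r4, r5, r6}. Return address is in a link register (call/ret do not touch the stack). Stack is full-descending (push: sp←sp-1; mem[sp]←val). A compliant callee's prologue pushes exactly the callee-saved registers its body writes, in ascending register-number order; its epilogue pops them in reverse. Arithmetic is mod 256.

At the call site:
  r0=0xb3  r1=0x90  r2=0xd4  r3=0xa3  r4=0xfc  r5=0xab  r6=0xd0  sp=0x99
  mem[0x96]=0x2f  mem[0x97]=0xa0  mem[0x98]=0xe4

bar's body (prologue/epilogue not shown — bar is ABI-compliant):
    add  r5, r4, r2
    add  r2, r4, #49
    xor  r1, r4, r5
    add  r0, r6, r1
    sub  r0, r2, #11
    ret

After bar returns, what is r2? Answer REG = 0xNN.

REG = 0xd4

prologue: push r1 -> mem[0x98]=0x90, sp=0x98
prologue: push r2 -> mem[0x97]=0xd4, sp=0x97
body[0] add  r5, r4, r2 -> r5=0xd0
body[1] add  r2, r4, #49 -> r2=0x2d
body[2] xor  r1, r4, r5 -> r1=0x2c
body[3] add  r0, r6, r1 -> r0=0xfc
body[4] sub  r0, r2, #11 -> r0=0x22
epilogue: pop r2=0xd4, sp=0x98
epilogue: pop r1=0x90, sp=0x99
r2 is callee-saved -> restored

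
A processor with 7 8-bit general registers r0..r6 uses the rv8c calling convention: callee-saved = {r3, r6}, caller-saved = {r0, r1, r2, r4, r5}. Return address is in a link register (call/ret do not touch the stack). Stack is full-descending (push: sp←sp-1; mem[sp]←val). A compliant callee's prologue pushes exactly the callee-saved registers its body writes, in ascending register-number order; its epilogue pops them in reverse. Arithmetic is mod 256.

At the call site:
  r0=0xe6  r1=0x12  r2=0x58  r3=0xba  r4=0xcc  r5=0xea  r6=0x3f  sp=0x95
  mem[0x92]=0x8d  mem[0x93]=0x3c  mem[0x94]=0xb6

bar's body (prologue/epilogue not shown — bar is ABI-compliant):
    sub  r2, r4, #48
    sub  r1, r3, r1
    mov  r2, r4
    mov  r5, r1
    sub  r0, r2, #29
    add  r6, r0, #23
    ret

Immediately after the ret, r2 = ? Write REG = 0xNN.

prologue: push r6 -> mem[0x94]=0x3f, sp=0x94
body[0] sub  r2, r4, #48 -> r2=0x9c
body[1] sub  r1, r3, r1 -> r1=0xa8
body[2] mov  r2, r4 -> r2=0xcc
body[3] mov  r5, r1 -> r5=0xa8
body[4] sub  r0, r2, #29 -> r0=0xaf
body[5] add  r6, r0, #23 -> r6=0xc6
epilogue: pop r6=0x3f, sp=0x95
r2 is caller-saved -> body value

REG = 0xcc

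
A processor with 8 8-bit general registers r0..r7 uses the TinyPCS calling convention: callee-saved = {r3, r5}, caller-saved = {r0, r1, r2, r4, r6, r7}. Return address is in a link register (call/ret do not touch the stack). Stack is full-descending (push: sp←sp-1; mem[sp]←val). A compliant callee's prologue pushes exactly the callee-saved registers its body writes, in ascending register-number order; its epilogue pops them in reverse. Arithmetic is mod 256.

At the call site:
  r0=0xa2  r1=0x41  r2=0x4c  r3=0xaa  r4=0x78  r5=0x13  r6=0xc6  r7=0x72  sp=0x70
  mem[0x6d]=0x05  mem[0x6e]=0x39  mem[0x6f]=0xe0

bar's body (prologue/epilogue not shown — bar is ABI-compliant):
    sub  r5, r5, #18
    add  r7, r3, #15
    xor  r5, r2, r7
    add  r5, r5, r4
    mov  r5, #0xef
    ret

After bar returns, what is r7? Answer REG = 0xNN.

REG = 0xb9

prologue: push r5 → mem[0x6f]=0x13, sp=0x6f
body[0] sub  r5, r5, #18 → r5=0x01
body[1] add  r7, r3, #15 → r7=0xb9
body[2] xor  r5, r2, r7 → r5=0xf5
body[3] add  r5, r5, r4 → r5=0x6d
body[4] mov  r5, #0xef → r5=0xef
epilogue: pop r5=0x13, sp=0x70
r7 is caller-saved → body value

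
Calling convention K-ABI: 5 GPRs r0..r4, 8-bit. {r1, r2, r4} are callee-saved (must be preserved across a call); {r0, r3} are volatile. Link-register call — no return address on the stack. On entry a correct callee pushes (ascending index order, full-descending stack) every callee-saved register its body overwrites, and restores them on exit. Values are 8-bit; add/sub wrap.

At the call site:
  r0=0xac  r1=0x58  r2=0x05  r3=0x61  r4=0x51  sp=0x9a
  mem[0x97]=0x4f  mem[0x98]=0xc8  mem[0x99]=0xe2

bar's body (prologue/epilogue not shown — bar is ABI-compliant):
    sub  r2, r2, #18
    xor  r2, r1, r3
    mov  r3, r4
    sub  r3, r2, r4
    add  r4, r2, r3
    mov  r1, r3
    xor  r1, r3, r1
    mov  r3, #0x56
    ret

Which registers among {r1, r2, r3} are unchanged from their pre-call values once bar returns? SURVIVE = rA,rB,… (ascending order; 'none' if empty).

SURVIVE = r1,r2

prologue: push r1 -> mem[0x99]=0x58, sp=0x99
prologue: push r2 -> mem[0x98]=0x05, sp=0x98
prologue: push r4 -> mem[0x97]=0x51, sp=0x97
body[0] sub  r2, r2, #18 -> r2=0xf3
body[1] xor  r2, r1, r3 -> r2=0x39
body[2] mov  r3, r4 -> r3=0x51
body[3] sub  r3, r2, r4 -> r3=0xe8
body[4] add  r4, r2, r3 -> r4=0x21
body[5] mov  r1, r3 -> r1=0xe8
body[6] xor  r1, r3, r1 -> r1=0x00
body[7] mov  r3, #0x56 -> r3=0x56
epilogue: pop r4=0x51, sp=0x98
epilogue: pop r2=0x05, sp=0x99
epilogue: pop r1=0x58, sp=0x9a
r1: callee-saved, written=True
r2: callee-saved, written=True
r3: caller-saved, written=True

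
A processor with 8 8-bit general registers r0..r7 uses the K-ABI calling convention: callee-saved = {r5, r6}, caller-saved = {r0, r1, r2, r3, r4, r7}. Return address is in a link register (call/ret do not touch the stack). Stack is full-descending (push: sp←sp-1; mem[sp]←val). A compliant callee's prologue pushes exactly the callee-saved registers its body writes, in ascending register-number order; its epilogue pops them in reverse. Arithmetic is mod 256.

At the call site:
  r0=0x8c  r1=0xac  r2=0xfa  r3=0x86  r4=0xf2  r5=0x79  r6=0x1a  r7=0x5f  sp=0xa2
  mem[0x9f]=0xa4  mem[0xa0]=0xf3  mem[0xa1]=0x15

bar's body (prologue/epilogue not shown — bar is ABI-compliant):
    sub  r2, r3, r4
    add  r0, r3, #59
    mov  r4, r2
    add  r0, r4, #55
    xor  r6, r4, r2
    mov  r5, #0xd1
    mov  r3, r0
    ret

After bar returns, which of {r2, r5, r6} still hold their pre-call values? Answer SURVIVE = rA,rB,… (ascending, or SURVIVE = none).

prologue: push r5 → mem[0xa1]=0x79, sp=0xa1
prologue: push r6 → mem[0xa0]=0x1a, sp=0xa0
body[0] sub  r2, r3, r4 → r2=0x94
body[1] add  r0, r3, #59 → r0=0xc1
body[2] mov  r4, r2 → r4=0x94
body[3] add  r0, r4, #55 → r0=0xcb
body[4] xor  r6, r4, r2 → r6=0x00
body[5] mov  r5, #0xd1 → r5=0xd1
body[6] mov  r3, r0 → r3=0xcb
epilogue: pop r6=0x1a, sp=0xa1
epilogue: pop r5=0x79, sp=0xa2
r2: caller-saved, written=True
r5: callee-saved, written=True
r6: callee-saved, written=True

SURVIVE = r5,r6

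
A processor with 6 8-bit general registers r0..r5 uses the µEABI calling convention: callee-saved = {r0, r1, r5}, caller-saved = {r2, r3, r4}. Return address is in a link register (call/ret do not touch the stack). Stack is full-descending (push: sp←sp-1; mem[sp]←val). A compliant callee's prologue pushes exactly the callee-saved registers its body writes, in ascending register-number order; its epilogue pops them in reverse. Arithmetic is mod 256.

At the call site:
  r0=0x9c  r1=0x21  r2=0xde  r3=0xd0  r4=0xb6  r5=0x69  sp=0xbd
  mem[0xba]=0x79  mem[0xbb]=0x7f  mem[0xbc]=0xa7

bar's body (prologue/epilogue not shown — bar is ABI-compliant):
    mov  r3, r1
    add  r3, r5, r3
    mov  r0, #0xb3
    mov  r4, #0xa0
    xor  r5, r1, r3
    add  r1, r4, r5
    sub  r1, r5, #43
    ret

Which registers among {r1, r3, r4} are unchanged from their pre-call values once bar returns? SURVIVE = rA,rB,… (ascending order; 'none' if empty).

SURVIVE = r1

prologue: push r0 → mem[0xbc]=0x9c, sp=0xbc
prologue: push r1 → mem[0xbb]=0x21, sp=0xbb
prologue: push r5 → mem[0xba]=0x69, sp=0xba
body[0] mov  r3, r1 → r3=0x21
body[1] add  r3, r5, r3 → r3=0x8a
body[2] mov  r0, #0xb3 → r0=0xb3
body[3] mov  r4, #0xa0 → r4=0xa0
body[4] xor  r5, r1, r3 → r5=0xab
body[5] add  r1, r4, r5 → r1=0x4b
body[6] sub  r1, r5, #43 → r1=0x80
epilogue: pop r5=0x69, sp=0xbb
epilogue: pop r1=0x21, sp=0xbc
epilogue: pop r0=0x9c, sp=0xbd
r1: callee-saved, written=True
r3: caller-saved, written=True
r4: caller-saved, written=True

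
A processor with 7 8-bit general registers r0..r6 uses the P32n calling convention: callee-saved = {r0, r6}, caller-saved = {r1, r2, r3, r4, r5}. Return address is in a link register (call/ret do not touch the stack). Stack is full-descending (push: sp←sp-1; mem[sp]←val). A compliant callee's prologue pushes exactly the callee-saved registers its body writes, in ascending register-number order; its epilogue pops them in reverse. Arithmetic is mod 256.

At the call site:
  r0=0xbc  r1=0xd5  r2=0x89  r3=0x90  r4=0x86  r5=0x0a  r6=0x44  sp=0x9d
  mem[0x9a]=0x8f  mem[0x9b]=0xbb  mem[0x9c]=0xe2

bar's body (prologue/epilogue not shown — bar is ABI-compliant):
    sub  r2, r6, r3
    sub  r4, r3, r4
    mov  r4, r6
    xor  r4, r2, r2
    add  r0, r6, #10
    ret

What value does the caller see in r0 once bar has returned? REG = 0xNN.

REG = 0xbc

prologue: push r0 → mem[0x9c]=0xbc, sp=0x9c
body[0] sub  r2, r6, r3 → r2=0xb4
body[1] sub  r4, r3, r4 → r4=0x0a
body[2] mov  r4, r6 → r4=0x44
body[3] xor  r4, r2, r2 → r4=0x00
body[4] add  r0, r6, #10 → r0=0x4e
epilogue: pop r0=0xbc, sp=0x9d
r0 is callee-saved → restored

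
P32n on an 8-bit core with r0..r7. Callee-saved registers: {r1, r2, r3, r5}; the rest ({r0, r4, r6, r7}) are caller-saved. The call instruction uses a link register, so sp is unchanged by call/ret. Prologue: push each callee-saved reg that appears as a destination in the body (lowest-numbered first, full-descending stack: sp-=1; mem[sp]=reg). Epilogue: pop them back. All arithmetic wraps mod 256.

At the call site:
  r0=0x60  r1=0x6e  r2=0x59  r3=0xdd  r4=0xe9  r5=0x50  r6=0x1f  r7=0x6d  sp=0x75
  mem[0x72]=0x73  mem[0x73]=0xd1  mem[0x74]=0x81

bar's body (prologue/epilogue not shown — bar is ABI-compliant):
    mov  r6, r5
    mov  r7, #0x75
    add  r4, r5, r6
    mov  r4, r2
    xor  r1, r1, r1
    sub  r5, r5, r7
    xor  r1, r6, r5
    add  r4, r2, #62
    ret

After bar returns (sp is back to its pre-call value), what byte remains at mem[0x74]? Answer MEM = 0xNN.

MEM = 0x6e

prologue: push r1 -> mem[0x74]=0x6e, sp=0x74
prologue: push r5 -> mem[0x73]=0x50, sp=0x73
body[0] mov  r6, r5 -> r6=0x50
body[1] mov  r7, #0x75 -> r7=0x75
body[2] add  r4, r5, r6 -> r4=0xa0
body[3] mov  r4, r2 -> r4=0x59
body[4] xor  r1, r1, r1 -> r1=0x00
body[5] sub  r5, r5, r7 -> r5=0xdb
body[6] xor  r1, r6, r5 -> r1=0x8b
body[7] add  r4, r2, #62 -> r4=0x97
epilogue: pop r5=0x50, sp=0x74
epilogue: pop r1=0x6e, sp=0x75
prologue pushed ['r1', 'r5'] at ['0x74', '0x73']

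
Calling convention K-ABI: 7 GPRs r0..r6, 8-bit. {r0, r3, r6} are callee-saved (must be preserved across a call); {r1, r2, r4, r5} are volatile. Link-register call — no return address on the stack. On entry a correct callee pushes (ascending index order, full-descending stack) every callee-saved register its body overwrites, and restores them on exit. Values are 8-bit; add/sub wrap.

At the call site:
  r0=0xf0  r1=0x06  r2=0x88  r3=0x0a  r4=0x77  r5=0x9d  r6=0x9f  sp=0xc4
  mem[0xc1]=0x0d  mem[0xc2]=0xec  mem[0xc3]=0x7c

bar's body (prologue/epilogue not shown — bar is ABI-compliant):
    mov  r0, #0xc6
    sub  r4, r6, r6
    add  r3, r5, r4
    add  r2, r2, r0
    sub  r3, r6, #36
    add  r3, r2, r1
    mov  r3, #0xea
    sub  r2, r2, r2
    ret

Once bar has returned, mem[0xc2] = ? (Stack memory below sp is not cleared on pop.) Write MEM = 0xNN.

MEM = 0x0a

prologue: push r0 → mem[0xc3]=0xf0, sp=0xc3
prologue: push r3 → mem[0xc2]=0x0a, sp=0xc2
body[0] mov  r0, #0xc6 → r0=0xc6
body[1] sub  r4, r6, r6 → r4=0x00
body[2] add  r3, r5, r4 → r3=0x9d
body[3] add  r2, r2, r0 → r2=0x4e
body[4] sub  r3, r6, #36 → r3=0x7b
body[5] add  r3, r2, r1 → r3=0x54
body[6] mov  r3, #0xea → r3=0xea
body[7] sub  r2, r2, r2 → r2=0x00
epilogue: pop r3=0x0a, sp=0xc3
epilogue: pop r0=0xf0, sp=0xc4
prologue pushed ['r0', 'r3'] at ['0xc3', '0xc2']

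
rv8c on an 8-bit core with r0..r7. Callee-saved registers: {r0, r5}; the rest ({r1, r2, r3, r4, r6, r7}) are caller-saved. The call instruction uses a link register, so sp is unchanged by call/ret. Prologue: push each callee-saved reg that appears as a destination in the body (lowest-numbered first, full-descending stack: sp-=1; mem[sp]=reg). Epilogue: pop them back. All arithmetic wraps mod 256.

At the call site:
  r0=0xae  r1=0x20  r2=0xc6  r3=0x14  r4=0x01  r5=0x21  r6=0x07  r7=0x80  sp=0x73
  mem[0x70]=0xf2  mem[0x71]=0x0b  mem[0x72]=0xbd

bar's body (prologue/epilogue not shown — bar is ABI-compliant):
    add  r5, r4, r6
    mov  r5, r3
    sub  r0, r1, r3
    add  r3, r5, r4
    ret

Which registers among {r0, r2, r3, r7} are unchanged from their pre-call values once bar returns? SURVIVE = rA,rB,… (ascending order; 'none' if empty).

SURVIVE = r0,r2,r7

prologue: push r0 -> mem[0x72]=0xae, sp=0x72
prologue: push r5 -> mem[0x71]=0x21, sp=0x71
body[0] add  r5, r4, r6 -> r5=0x08
body[1] mov  r5, r3 -> r5=0x14
body[2] sub  r0, r1, r3 -> r0=0x0c
body[3] add  r3, r5, r4 -> r3=0x15
epilogue: pop r5=0x21, sp=0x72
epilogue: pop r0=0xae, sp=0x73
r0: callee-saved, written=True
r2: caller-saved, written=False
r3: caller-saved, written=True
r7: caller-saved, written=False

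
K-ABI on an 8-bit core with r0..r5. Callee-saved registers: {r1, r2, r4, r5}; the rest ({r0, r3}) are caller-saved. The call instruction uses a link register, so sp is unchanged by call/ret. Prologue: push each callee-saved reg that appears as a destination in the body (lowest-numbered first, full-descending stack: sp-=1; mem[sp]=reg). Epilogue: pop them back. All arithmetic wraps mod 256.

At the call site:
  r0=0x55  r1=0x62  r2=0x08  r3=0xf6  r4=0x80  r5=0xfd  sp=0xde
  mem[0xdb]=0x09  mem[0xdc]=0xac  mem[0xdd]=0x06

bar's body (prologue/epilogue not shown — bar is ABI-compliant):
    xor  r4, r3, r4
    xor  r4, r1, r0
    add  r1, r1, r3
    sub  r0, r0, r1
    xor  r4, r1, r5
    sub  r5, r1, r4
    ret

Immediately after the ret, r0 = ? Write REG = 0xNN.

REG = 0xfd

prologue: push r1 → mem[0xdd]=0x62, sp=0xdd
prologue: push r4 → mem[0xdc]=0x80, sp=0xdc
prologue: push r5 → mem[0xdb]=0xfd, sp=0xdb
body[0] xor  r4, r3, r4 → r4=0x76
body[1] xor  r4, r1, r0 → r4=0x37
body[2] add  r1, r1, r3 → r1=0x58
body[3] sub  r0, r0, r1 → r0=0xfd
body[4] xor  r4, r1, r5 → r4=0xa5
body[5] sub  r5, r1, r4 → r5=0xb3
epilogue: pop r5=0xfd, sp=0xdc
epilogue: pop r4=0x80, sp=0xdd
epilogue: pop r1=0x62, sp=0xde
r0 is caller-saved → body value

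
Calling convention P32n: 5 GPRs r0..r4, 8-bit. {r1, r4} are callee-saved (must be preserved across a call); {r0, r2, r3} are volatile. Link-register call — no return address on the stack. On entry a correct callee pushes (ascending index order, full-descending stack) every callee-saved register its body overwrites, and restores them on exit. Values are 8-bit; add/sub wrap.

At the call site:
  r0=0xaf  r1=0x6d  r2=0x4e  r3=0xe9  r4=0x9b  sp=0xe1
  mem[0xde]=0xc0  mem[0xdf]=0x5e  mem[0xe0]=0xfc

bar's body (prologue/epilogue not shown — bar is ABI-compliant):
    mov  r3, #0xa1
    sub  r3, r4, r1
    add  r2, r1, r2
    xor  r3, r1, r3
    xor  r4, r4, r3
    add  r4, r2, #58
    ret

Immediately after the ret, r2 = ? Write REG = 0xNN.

REG = 0xbb

prologue: push r4 → mem[0xe0]=0x9b, sp=0xe0
body[0] mov  r3, #0xa1 → r3=0xa1
body[1] sub  r3, r4, r1 → r3=0x2e
body[2] add  r2, r1, r2 → r2=0xbb
body[3] xor  r3, r1, r3 → r3=0x43
body[4] xor  r4, r4, r3 → r4=0xd8
body[5] add  r4, r2, #58 → r4=0xf5
epilogue: pop r4=0x9b, sp=0xe1
r2 is caller-saved → body value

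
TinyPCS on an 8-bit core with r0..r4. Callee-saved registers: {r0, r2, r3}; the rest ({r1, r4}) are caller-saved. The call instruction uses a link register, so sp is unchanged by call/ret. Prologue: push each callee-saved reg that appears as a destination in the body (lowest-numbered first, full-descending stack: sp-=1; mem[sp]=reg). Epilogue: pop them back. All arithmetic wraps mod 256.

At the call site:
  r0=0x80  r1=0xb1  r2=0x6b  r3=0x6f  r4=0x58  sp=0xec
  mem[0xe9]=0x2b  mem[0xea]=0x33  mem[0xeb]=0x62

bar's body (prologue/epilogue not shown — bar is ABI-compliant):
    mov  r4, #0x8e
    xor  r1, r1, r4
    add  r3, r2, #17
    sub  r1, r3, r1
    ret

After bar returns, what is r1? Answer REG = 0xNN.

REG = 0x3d

prologue: push r3 -> mem[0xeb]=0x6f, sp=0xeb
body[0] mov  r4, #0x8e -> r4=0x8e
body[1] xor  r1, r1, r4 -> r1=0x3f
body[2] add  r3, r2, #17 -> r3=0x7c
body[3] sub  r1, r3, r1 -> r1=0x3d
epilogue: pop r3=0x6f, sp=0xec
r1 is caller-saved -> body value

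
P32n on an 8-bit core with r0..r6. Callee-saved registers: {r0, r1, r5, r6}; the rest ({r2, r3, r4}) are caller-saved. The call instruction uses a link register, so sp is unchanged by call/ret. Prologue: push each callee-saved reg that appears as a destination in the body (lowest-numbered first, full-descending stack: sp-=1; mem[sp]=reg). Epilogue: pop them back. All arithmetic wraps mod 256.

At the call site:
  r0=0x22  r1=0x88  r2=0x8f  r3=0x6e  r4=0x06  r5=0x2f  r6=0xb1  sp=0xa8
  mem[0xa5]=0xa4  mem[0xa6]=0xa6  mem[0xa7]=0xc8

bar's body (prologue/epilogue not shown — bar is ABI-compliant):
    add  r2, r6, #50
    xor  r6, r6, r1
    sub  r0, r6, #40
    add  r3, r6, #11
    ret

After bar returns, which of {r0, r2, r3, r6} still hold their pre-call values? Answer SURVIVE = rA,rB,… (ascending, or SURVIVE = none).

SURVIVE = r0,r6

prologue: push r0 → mem[0xa7]=0x22, sp=0xa7
prologue: push r6 → mem[0xa6]=0xb1, sp=0xa6
body[0] add  r2, r6, #50 → r2=0xe3
body[1] xor  r6, r6, r1 → r6=0x39
body[2] sub  r0, r6, #40 → r0=0x11
body[3] add  r3, r6, #11 → r3=0x44
epilogue: pop r6=0xb1, sp=0xa7
epilogue: pop r0=0x22, sp=0xa8
r0: callee-saved, written=True
r2: caller-saved, written=True
r3: caller-saved, written=True
r6: callee-saved, written=True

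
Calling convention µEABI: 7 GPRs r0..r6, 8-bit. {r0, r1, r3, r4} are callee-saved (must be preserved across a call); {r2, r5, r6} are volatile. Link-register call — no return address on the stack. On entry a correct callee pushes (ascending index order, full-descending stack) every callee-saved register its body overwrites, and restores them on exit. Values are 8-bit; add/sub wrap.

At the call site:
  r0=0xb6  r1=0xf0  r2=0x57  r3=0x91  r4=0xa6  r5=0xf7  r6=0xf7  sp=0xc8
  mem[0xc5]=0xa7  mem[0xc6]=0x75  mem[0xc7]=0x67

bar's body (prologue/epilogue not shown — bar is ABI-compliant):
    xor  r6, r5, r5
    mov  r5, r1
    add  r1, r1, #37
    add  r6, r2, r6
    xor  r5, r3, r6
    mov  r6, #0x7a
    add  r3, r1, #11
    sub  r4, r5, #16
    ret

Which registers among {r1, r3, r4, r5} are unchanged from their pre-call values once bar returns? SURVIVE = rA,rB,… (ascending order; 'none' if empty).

prologue: push r1 -> mem[0xc7]=0xf0, sp=0xc7
prologue: push r3 -> mem[0xc6]=0x91, sp=0xc6
prologue: push r4 -> mem[0xc5]=0xa6, sp=0xc5
body[0] xor  r6, r5, r5 -> r6=0x00
body[1] mov  r5, r1 -> r5=0xf0
body[2] add  r1, r1, #37 -> r1=0x15
body[3] add  r6, r2, r6 -> r6=0x57
body[4] xor  r5, r3, r6 -> r5=0xc6
body[5] mov  r6, #0x7a -> r6=0x7a
body[6] add  r3, r1, #11 -> r3=0x20
body[7] sub  r4, r5, #16 -> r4=0xb6
epilogue: pop r4=0xa6, sp=0xc6
epilogue: pop r3=0x91, sp=0xc7
epilogue: pop r1=0xf0, sp=0xc8
r1: callee-saved, written=True
r3: callee-saved, written=True
r4: callee-saved, written=True
r5: caller-saved, written=True

SURVIVE = r1,r3,r4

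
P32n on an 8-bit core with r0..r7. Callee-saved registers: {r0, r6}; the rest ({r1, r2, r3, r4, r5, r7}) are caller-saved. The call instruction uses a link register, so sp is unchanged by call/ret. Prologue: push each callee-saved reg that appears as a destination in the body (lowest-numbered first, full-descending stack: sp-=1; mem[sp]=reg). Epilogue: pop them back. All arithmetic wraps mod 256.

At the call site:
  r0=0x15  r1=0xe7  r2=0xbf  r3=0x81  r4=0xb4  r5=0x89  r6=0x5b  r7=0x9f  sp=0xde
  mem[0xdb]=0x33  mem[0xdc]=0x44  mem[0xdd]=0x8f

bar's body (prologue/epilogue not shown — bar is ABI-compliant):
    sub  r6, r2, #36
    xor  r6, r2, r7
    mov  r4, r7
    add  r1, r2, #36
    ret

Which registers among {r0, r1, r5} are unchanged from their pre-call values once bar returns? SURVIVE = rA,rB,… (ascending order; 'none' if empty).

prologue: push r6 → mem[0xdd]=0x5b, sp=0xdd
body[0] sub  r6, r2, #36 → r6=0x9b
body[1] xor  r6, r2, r7 → r6=0x20
body[2] mov  r4, r7 → r4=0x9f
body[3] add  r1, r2, #36 → r1=0xe3
epilogue: pop r6=0x5b, sp=0xde
r0: callee-saved, written=False
r1: caller-saved, written=True
r5: caller-saved, written=False

SURVIVE = r0,r5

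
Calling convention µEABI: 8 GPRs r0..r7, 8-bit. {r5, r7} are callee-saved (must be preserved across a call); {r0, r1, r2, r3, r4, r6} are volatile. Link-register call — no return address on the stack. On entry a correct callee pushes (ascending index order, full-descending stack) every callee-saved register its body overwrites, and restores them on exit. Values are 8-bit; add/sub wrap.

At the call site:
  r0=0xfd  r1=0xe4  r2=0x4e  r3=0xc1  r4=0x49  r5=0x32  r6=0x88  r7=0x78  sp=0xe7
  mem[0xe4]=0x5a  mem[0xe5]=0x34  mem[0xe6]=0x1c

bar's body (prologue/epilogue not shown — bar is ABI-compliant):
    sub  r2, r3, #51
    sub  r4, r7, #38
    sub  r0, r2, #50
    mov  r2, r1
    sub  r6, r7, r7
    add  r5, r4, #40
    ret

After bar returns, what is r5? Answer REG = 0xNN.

prologue: push r5 -> mem[0xe6]=0x32, sp=0xe6
body[0] sub  r2, r3, #51 -> r2=0x8e
body[1] sub  r4, r7, #38 -> r4=0x52
body[2] sub  r0, r2, #50 -> r0=0x5c
body[3] mov  r2, r1 -> r2=0xe4
body[4] sub  r6, r7, r7 -> r6=0x00
body[5] add  r5, r4, #40 -> r5=0x7a
epilogue: pop r5=0x32, sp=0xe7
r5 is callee-saved -> restored

REG = 0x32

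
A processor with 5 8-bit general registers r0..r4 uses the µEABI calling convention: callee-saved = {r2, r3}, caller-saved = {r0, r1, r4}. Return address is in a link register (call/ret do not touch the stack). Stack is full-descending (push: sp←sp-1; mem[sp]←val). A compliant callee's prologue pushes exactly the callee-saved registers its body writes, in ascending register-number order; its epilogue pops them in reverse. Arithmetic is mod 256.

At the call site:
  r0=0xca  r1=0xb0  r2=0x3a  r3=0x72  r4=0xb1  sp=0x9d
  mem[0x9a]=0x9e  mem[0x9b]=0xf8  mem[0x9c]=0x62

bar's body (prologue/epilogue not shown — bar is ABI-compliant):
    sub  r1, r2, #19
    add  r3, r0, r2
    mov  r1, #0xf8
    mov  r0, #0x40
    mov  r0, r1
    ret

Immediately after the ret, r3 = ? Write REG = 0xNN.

REG = 0x72

prologue: push r3 -> mem[0x9c]=0x72, sp=0x9c
body[0] sub  r1, r2, #19 -> r1=0x27
body[1] add  r3, r0, r2 -> r3=0x04
body[2] mov  r1, #0xf8 -> r1=0xf8
body[3] mov  r0, #0x40 -> r0=0x40
body[4] mov  r0, r1 -> r0=0xf8
epilogue: pop r3=0x72, sp=0x9d
r3 is callee-saved -> restored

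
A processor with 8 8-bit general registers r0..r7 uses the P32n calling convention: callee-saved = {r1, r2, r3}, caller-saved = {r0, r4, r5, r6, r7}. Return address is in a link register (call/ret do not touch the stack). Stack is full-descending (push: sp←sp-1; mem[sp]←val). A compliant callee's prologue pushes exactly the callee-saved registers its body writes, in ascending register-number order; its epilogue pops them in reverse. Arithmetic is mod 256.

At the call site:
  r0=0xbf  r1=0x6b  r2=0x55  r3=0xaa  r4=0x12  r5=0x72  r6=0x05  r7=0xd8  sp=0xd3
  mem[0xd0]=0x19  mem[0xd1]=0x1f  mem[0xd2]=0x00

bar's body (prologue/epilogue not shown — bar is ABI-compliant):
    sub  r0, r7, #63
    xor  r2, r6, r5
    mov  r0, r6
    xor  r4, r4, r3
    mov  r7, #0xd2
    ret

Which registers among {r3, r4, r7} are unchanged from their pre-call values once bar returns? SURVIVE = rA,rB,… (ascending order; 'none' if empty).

SURVIVE = r3

prologue: push r2 → mem[0xd2]=0x55, sp=0xd2
body[0] sub  r0, r7, #63 → r0=0x99
body[1] xor  r2, r6, r5 → r2=0x77
body[2] mov  r0, r6 → r0=0x05
body[3] xor  r4, r4, r3 → r4=0xb8
body[4] mov  r7, #0xd2 → r7=0xd2
epilogue: pop r2=0x55, sp=0xd3
r3: callee-saved, written=False
r4: caller-saved, written=True
r7: caller-saved, written=True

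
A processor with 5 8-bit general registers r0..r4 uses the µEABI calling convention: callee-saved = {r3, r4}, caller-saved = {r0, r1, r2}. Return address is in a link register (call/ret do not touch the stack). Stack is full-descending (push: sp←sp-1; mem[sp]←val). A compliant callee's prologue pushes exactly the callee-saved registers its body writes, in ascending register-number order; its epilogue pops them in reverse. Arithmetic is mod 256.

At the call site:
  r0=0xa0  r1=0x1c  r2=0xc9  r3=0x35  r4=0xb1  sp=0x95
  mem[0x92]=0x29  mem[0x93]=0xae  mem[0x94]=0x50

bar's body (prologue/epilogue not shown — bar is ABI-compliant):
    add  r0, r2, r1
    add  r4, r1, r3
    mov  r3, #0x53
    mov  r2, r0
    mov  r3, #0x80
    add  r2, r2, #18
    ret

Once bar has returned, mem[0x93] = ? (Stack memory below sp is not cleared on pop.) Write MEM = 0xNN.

prologue: push r3 → mem[0x94]=0x35, sp=0x94
prologue: push r4 → mem[0x93]=0xb1, sp=0x93
body[0] add  r0, r2, r1 → r0=0xe5
body[1] add  r4, r1, r3 → r4=0x51
body[2] mov  r3, #0x53 → r3=0x53
body[3] mov  r2, r0 → r2=0xe5
body[4] mov  r3, #0x80 → r3=0x80
body[5] add  r2, r2, #18 → r2=0xf7
epilogue: pop r4=0xb1, sp=0x94
epilogue: pop r3=0x35, sp=0x95
prologue pushed ['r3', 'r4'] at ['0x94', '0x93']

MEM = 0xb1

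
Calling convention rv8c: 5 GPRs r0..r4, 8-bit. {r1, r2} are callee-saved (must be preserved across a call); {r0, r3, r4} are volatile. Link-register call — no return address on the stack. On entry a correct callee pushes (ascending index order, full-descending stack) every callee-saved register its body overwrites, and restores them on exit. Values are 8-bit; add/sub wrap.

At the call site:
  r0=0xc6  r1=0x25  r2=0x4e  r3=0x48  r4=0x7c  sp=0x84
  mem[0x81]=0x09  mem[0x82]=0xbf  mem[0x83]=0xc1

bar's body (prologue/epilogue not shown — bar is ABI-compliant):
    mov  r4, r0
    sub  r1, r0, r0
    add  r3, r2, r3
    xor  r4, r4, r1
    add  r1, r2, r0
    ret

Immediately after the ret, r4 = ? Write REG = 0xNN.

prologue: push r1 -> mem[0x83]=0x25, sp=0x83
body[0] mov  r4, r0 -> r4=0xc6
body[1] sub  r1, r0, r0 -> r1=0x00
body[2] add  r3, r2, r3 -> r3=0x96
body[3] xor  r4, r4, r1 -> r4=0xc6
body[4] add  r1, r2, r0 -> r1=0x14
epilogue: pop r1=0x25, sp=0x84
r4 is caller-saved -> body value

REG = 0xc6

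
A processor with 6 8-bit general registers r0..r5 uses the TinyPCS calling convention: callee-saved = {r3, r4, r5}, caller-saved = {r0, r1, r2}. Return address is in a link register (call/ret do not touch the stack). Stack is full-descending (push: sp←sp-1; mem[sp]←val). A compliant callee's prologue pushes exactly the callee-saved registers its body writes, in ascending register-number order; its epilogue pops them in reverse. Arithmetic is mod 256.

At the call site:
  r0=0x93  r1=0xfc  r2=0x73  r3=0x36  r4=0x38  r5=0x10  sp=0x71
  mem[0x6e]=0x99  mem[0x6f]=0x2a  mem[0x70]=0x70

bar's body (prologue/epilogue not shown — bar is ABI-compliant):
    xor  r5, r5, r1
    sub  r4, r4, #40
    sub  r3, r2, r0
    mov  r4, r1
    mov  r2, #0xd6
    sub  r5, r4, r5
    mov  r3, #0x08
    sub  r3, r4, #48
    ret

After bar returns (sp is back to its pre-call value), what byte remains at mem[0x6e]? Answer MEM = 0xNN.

MEM = 0x10

prologue: push r3 → mem[0x70]=0x36, sp=0x70
prologue: push r4 → mem[0x6f]=0x38, sp=0x6f
prologue: push r5 → mem[0x6e]=0x10, sp=0x6e
body[0] xor  r5, r5, r1 → r5=0xec
body[1] sub  r4, r4, #40 → r4=0x10
body[2] sub  r3, r2, r0 → r3=0xe0
body[3] mov  r4, r1 → r4=0xfc
body[4] mov  r2, #0xd6 → r2=0xd6
body[5] sub  r5, r4, r5 → r5=0x10
body[6] mov  r3, #0x08 → r3=0x08
body[7] sub  r3, r4, #48 → r3=0xcc
epilogue: pop r5=0x10, sp=0x6f
epilogue: pop r4=0x38, sp=0x70
epilogue: pop r3=0x36, sp=0x71
prologue pushed ['r3', 'r4', 'r5'] at ['0x70', '0x6f', '0x6e']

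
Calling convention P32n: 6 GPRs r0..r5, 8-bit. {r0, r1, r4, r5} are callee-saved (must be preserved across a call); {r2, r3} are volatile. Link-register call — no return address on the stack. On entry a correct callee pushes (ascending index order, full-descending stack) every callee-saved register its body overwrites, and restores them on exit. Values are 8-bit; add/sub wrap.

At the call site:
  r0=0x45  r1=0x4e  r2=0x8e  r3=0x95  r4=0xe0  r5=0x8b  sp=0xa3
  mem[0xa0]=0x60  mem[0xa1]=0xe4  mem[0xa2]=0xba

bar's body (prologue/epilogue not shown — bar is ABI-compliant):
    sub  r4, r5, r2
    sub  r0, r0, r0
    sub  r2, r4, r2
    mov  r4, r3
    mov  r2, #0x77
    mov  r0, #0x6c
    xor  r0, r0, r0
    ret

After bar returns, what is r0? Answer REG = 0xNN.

REG = 0x45

prologue: push r0 -> mem[0xa2]=0x45, sp=0xa2
prologue: push r4 -> mem[0xa1]=0xe0, sp=0xa1
body[0] sub  r4, r5, r2 -> r4=0xfd
body[1] sub  r0, r0, r0 -> r0=0x00
body[2] sub  r2, r4, r2 -> r2=0x6f
body[3] mov  r4, r3 -> r4=0x95
body[4] mov  r2, #0x77 -> r2=0x77
body[5] mov  r0, #0x6c -> r0=0x6c
body[6] xor  r0, r0, r0 -> r0=0x00
epilogue: pop r4=0xe0, sp=0xa2
epilogue: pop r0=0x45, sp=0xa3
r0 is callee-saved -> restored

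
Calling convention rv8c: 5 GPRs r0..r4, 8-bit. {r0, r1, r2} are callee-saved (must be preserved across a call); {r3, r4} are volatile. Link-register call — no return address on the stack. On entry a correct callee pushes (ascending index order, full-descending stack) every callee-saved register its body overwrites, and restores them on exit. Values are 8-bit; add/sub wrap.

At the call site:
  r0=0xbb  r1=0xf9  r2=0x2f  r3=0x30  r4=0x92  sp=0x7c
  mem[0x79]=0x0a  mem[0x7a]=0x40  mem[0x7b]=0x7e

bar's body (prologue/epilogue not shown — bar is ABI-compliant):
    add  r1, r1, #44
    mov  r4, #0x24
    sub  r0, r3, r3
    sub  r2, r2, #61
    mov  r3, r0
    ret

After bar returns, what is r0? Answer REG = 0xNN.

prologue: push r0 -> mem[0x7b]=0xbb, sp=0x7b
prologue: push r1 -> mem[0x7a]=0xf9, sp=0x7a
prologue: push r2 -> mem[0x79]=0x2f, sp=0x79
body[0] add  r1, r1, #44 -> r1=0x25
body[1] mov  r4, #0x24 -> r4=0x24
body[2] sub  r0, r3, r3 -> r0=0x00
body[3] sub  r2, r2, #61 -> r2=0xf2
body[4] mov  r3, r0 -> r3=0x00
epilogue: pop r2=0x2f, sp=0x7a
epilogue: pop r1=0xf9, sp=0x7b
epilogue: pop r0=0xbb, sp=0x7c
r0 is callee-saved -> restored

REG = 0xbb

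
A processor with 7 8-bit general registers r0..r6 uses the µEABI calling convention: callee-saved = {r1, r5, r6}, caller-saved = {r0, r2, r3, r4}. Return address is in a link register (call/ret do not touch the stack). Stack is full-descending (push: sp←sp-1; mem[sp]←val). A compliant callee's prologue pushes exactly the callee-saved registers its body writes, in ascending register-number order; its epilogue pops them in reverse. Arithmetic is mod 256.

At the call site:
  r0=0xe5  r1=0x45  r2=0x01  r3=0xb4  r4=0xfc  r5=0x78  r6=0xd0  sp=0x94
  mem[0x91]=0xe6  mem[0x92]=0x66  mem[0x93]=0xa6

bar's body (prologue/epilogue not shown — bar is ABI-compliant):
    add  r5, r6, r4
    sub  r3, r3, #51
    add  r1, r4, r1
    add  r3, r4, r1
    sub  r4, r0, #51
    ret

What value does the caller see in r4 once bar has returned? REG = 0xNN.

REG = 0xb2

prologue: push r1 -> mem[0x93]=0x45, sp=0x93
prologue: push r5 -> mem[0x92]=0x78, sp=0x92
body[0] add  r5, r6, r4 -> r5=0xcc
body[1] sub  r3, r3, #51 -> r3=0x81
body[2] add  r1, r4, r1 -> r1=0x41
body[3] add  r3, r4, r1 -> r3=0x3d
body[4] sub  r4, r0, #51 -> r4=0xb2
epilogue: pop r5=0x78, sp=0x93
epilogue: pop r1=0x45, sp=0x94
r4 is caller-saved -> body value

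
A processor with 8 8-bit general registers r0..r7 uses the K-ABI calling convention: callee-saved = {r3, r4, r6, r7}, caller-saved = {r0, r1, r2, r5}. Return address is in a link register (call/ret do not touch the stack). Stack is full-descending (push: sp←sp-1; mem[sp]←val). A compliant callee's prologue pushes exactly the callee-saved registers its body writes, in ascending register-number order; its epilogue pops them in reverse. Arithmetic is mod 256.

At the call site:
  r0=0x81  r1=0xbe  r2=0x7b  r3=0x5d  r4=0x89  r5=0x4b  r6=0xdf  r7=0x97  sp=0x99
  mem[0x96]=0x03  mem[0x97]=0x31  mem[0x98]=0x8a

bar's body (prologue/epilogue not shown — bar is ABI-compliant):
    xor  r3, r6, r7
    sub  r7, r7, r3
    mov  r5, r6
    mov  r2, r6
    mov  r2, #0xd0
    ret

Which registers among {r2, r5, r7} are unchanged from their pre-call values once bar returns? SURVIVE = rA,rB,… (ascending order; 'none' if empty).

SURVIVE = r7

prologue: push r3 → mem[0x98]=0x5d, sp=0x98
prologue: push r7 → mem[0x97]=0x97, sp=0x97
body[0] xor  r3, r6, r7 → r3=0x48
body[1] sub  r7, r7, r3 → r7=0x4f
body[2] mov  r5, r6 → r5=0xdf
body[3] mov  r2, r6 → r2=0xdf
body[4] mov  r2, #0xd0 → r2=0xd0
epilogue: pop r7=0x97, sp=0x98
epilogue: pop r3=0x5d, sp=0x99
r2: caller-saved, written=True
r5: caller-saved, written=True
r7: callee-saved, written=True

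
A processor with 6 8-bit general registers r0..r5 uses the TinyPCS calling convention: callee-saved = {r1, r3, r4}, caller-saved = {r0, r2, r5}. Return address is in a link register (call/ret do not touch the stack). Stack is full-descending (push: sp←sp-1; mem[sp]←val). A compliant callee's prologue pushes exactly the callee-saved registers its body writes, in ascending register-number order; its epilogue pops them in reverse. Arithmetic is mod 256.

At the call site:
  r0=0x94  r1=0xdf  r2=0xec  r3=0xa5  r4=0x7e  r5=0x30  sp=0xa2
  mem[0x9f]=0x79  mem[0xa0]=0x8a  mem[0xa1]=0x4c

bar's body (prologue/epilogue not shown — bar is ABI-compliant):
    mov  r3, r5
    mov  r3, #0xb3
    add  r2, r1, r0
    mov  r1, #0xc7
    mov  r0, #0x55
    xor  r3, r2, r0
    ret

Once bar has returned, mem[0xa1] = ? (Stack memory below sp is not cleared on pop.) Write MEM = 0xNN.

prologue: push r1 → mem[0xa1]=0xdf, sp=0xa1
prologue: push r3 → mem[0xa0]=0xa5, sp=0xa0
body[0] mov  r3, r5 → r3=0x30
body[1] mov  r3, #0xb3 → r3=0xb3
body[2] add  r2, r1, r0 → r2=0x73
body[3] mov  r1, #0xc7 → r1=0xc7
body[4] mov  r0, #0x55 → r0=0x55
body[5] xor  r3, r2, r0 → r3=0x26
epilogue: pop r3=0xa5, sp=0xa1
epilogue: pop r1=0xdf, sp=0xa2
prologue pushed ['r1', 'r3'] at ['0xa1', '0xa0']

MEM = 0xdf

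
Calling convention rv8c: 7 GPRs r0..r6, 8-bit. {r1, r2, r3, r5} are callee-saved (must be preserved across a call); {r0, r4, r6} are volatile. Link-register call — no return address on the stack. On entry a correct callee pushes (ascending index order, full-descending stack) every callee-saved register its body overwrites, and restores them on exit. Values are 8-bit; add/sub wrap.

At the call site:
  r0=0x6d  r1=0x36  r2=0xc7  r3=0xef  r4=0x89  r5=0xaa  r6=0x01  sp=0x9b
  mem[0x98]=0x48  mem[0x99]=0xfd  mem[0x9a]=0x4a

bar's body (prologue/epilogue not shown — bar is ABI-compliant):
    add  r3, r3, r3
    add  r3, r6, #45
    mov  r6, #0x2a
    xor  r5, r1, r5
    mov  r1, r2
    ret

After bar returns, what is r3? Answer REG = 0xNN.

prologue: push r1 → mem[0x9a]=0x36, sp=0x9a
prologue: push r3 → mem[0x99]=0xef, sp=0x99
prologue: push r5 → mem[0x98]=0xaa, sp=0x98
body[0] add  r3, r3, r3 → r3=0xde
body[1] add  r3, r6, #45 → r3=0x2e
body[2] mov  r6, #0x2a → r6=0x2a
body[3] xor  r5, r1, r5 → r5=0x9c
body[4] mov  r1, r2 → r1=0xc7
epilogue: pop r5=0xaa, sp=0x99
epilogue: pop r3=0xef, sp=0x9a
epilogue: pop r1=0x36, sp=0x9b
r3 is callee-saved → restored

REG = 0xef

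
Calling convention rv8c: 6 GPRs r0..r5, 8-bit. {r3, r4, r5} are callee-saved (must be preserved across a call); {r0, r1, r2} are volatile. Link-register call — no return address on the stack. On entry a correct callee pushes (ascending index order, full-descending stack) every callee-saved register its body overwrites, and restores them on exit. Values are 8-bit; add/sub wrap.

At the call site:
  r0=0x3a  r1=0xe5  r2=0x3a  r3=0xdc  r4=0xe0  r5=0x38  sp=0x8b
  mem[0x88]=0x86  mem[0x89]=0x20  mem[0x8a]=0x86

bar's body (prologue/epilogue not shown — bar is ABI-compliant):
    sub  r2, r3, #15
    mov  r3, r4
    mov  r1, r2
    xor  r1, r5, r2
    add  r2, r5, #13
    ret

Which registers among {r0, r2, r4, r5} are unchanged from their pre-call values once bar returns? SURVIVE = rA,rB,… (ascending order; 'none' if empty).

SURVIVE = r0,r4,r5

prologue: push r3 → mem[0x8a]=0xdc, sp=0x8a
body[0] sub  r2, r3, #15 → r2=0xcd
body[1] mov  r3, r4 → r3=0xe0
body[2] mov  r1, r2 → r1=0xcd
body[3] xor  r1, r5, r2 → r1=0xf5
body[4] add  r2, r5, #13 → r2=0x45
epilogue: pop r3=0xdc, sp=0x8b
r0: caller-saved, written=False
r2: caller-saved, written=True
r4: callee-saved, written=False
r5: callee-saved, written=False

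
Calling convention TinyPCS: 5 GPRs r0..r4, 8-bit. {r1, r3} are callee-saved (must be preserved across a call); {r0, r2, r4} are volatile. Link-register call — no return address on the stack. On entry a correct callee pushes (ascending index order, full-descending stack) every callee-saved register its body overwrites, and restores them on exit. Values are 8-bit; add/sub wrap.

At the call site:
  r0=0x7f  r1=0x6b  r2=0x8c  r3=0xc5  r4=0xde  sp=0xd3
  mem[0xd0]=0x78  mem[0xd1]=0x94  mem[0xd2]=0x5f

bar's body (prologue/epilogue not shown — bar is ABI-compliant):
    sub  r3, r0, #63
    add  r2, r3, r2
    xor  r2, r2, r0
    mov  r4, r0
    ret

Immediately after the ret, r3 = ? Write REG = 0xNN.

prologue: push r3 -> mem[0xd2]=0xc5, sp=0xd2
body[0] sub  r3, r0, #63 -> r3=0x40
body[1] add  r2, r3, r2 -> r2=0xcc
body[2] xor  r2, r2, r0 -> r2=0xb3
body[3] mov  r4, r0 -> r4=0x7f
epilogue: pop r3=0xc5, sp=0xd3
r3 is callee-saved -> restored

REG = 0xc5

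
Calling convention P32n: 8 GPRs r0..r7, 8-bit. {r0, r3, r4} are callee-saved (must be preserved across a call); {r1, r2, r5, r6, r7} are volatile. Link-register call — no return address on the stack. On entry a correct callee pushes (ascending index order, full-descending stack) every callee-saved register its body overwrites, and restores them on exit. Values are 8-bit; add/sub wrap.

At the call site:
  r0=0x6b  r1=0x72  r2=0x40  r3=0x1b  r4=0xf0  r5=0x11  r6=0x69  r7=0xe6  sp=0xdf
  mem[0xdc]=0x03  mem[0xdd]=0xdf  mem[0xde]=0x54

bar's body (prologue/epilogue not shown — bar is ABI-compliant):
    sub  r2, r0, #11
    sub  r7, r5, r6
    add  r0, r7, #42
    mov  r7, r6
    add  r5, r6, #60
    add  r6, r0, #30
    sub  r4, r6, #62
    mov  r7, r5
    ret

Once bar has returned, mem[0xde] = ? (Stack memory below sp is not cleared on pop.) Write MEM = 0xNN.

MEM = 0x6b

prologue: push r0 → mem[0xde]=0x6b, sp=0xde
prologue: push r4 → mem[0xdd]=0xf0, sp=0xdd
body[0] sub  r2, r0, #11 → r2=0x60
body[1] sub  r7, r5, r6 → r7=0xa8
body[2] add  r0, r7, #42 → r0=0xd2
body[3] mov  r7, r6 → r7=0x69
body[4] add  r5, r6, #60 → r5=0xa5
body[5] add  r6, r0, #30 → r6=0xf0
body[6] sub  r4, r6, #62 → r4=0xb2
body[7] mov  r7, r5 → r7=0xa5
epilogue: pop r4=0xf0, sp=0xde
epilogue: pop r0=0x6b, sp=0xdf
prologue pushed ['r0', 'r4'] at ['0xde', '0xdd']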